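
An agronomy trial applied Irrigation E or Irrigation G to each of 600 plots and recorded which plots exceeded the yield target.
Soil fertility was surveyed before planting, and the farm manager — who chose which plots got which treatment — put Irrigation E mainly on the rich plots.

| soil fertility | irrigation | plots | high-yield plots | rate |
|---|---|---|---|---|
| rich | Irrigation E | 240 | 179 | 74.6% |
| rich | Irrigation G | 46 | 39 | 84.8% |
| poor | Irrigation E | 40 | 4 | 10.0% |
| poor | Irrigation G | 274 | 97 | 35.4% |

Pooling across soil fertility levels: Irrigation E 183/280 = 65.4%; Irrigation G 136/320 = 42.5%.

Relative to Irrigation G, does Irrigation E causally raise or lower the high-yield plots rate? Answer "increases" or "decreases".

Since soil fertility is a pre-existing factor (not a product of the irrigation) and it affects the outcome on its own, it is a confounder. The stratified rates, not the pooled rate, identify the causal effect.
Within each level — rich: 74.6% vs 84.8%; poor: 10.0% vs 35.4% — Irrigation G is higher every time.

decreases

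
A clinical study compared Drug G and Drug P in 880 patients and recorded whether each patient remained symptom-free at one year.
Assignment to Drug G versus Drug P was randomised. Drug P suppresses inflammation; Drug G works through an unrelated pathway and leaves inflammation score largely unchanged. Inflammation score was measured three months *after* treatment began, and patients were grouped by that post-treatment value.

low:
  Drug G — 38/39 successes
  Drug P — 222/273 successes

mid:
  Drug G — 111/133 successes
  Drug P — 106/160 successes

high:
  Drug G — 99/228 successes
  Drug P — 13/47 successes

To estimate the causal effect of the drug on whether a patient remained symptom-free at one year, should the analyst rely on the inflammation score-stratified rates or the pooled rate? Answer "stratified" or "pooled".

pooled

Inflammation score lies on the pathway drug → inflammation score → outcome, so adjusting for it blocks the indirect effect. For the total causal effect of drug, use the unadjusted pooled rates.
Pooled: Drug G 62.0% vs Drug P 71.0%; Drug P is higher overall.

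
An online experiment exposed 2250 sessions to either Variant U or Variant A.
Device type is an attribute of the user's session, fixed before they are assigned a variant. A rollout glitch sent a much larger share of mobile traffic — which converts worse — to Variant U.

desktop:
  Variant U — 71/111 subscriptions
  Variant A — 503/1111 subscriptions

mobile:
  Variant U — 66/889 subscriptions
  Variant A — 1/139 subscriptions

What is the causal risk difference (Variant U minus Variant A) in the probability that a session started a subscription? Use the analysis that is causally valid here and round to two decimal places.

+0.13

Device type satisfies the back-door criterion: it is not a descendant of the variant, and it blocks the spurious path from variant to outcome. Adjusting for it (i.e., using the within-device type rates) gives the causal effect.
Adjusting over the population distribution of device type: 0.543·(0.640−0.453) + 0.457·(0.074−0.007) = +0.132.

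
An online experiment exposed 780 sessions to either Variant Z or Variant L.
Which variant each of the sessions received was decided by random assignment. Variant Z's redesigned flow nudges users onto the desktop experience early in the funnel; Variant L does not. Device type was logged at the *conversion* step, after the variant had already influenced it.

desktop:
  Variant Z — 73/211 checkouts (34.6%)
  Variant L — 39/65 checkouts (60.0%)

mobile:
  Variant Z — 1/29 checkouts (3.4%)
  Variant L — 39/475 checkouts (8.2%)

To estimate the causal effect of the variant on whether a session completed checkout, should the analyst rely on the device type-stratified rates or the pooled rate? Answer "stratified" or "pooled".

pooled

The device type-specific comparison favours Variant L throughout, but the pooled figures favour Variant Z. The question is whether to condition on device type.
The distribution of device type is itself part of what the variant does — it is an intermediate outcome. Holding it fixed would remove that part of the effect; the total effect is the pooled difference.
Pooled: Variant Z 30.8% vs Variant L 14.4%; Variant Z is higher overall.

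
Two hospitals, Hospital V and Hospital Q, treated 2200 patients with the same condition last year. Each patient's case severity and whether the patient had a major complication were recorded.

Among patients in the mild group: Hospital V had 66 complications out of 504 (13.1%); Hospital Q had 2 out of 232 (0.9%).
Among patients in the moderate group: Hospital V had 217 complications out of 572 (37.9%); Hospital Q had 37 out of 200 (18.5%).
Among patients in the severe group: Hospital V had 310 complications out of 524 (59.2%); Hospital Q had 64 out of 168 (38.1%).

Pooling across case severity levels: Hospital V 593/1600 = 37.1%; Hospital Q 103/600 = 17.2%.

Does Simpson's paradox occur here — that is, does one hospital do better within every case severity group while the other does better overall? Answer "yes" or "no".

Within each case severity level (mild 13.1% vs 0.9%; moderate 37.9% vs 18.5%; severe 59.2% vs 38.1%), Hospital Q has the lower rate every time. Pooled: 37.1% vs 17.2% — Hospital Q has the lower rate overall. They agree.

no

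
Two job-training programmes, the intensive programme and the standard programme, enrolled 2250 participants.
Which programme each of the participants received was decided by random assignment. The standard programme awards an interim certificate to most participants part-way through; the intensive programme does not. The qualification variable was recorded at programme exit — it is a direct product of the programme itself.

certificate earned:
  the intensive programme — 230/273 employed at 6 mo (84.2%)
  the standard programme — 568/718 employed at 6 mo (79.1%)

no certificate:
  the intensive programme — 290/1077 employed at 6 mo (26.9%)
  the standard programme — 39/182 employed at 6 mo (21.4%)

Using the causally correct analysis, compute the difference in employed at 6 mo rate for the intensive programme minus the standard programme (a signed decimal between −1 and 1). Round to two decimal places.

Within every qualification attained during the programme level the intensive programme has the higher rate, yet pooled the standard programme does — Simpson's reversal.
Qualification attained during the programme lies on the pathway programme → qualification attained during the programme → outcome, so adjusting for it blocks the indirect effect. For the total causal effect of programme, use the unadjusted pooled rates.
The causal difference is the pooled difference: 0.385 − 0.674 = -0.289.

-0.29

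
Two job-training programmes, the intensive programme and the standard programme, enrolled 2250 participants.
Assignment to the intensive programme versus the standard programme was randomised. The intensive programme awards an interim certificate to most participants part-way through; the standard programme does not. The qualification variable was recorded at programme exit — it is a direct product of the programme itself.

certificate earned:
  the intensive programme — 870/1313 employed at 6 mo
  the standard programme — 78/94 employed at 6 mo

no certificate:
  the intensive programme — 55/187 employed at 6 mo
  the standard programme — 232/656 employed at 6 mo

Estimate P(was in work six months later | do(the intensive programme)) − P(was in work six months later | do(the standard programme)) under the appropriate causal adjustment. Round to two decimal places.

The stratified and pooled comparisons disagree (the standard programme wins within each qualification attained during the programme; the intensive programme wins overall), so the answer turns on the causal role of qualification attained during the programme.
Qualification attained during the programme is downstream of the programme. One should not condition on a consequence of treatment, so the overall rates are the right comparison.
The causal difference is the pooled difference: 0.617 − 0.413 = +0.203.

+0.20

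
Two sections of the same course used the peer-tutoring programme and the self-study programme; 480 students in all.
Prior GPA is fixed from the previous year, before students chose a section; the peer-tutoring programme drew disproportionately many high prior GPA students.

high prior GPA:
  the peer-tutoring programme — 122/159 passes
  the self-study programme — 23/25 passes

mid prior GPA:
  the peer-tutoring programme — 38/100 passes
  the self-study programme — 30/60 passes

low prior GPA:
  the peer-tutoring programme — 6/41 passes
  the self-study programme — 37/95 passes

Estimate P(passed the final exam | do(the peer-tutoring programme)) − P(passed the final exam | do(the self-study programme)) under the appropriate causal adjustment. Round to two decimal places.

-0.17

The imbalance in prior GPA band arose from how students were allocated, not from anything the teaching method did; and prior GPA band independently affects the outcome. The pooled gap is confounded — condition on prior GPA band.
Adjusting over the population distribution of prior GPA band: 0.383·(0.767−0.920) + 0.333·(0.380−0.500) + 0.283·(0.146−0.389) = -0.167.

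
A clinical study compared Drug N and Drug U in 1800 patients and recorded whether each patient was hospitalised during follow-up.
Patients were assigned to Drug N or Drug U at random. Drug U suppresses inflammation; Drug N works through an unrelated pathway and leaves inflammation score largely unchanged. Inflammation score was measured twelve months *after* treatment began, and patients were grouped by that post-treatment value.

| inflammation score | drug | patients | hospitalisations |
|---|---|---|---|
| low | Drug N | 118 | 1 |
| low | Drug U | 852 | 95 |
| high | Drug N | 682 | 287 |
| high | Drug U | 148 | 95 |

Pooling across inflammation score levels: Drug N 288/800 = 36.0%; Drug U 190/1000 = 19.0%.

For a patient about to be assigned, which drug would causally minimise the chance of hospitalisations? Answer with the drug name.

Drug U

The inflammation score-specific comparison favours Drug N throughout, but the pooled figures favour Drug U. The question is whether to condition on inflammation score.
The distribution of inflammation score is itself part of what the drug does — it is an intermediate outcome. Holding it fixed would remove that part of the effect; the total effect is the pooled difference.
Pooled: Drug N 36.0% vs Drug U 19.0%; Drug U is lower overall.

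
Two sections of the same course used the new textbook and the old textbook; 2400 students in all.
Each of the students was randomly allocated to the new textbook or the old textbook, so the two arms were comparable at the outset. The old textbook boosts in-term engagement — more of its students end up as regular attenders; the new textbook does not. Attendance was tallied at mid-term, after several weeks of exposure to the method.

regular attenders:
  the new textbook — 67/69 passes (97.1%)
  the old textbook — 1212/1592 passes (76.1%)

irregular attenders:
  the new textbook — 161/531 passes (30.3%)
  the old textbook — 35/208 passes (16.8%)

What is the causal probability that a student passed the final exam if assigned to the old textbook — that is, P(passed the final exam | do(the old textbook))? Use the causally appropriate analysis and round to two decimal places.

0.69

The stratified and pooled comparisons disagree (the new textbook wins within each mid-term attendance; the old textbook wins overall), so the answer turns on the causal role of mid-term attendance.
Mid-term attendance is downstream of the teaching method. One should not condition on a consequence of treatment, so the overall rates are the right comparison.
So P(outcome | do(the old textbook)) is just the pooled rate for the old textbook: 1247/1800 = 0.693.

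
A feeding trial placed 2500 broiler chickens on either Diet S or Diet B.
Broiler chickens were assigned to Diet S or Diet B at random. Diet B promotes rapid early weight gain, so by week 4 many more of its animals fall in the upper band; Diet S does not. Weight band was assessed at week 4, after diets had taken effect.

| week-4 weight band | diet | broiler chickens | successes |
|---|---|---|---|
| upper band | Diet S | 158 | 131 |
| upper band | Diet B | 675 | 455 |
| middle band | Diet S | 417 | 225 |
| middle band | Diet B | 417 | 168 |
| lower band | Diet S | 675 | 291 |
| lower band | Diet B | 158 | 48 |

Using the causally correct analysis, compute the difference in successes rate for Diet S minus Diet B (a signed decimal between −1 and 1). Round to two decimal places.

Diet S is higher inside every week-4 weight band stratum but Diet B is higher in aggregate. Whether to stratify depends on how week-4 weight band relates to the diet.
The distribution of week-4 weight band is itself part of what the diet does — it is an intermediate outcome. Holding it fixed would remove that part of the effect; the total effect is the pooled difference.
The causal difference is the pooled difference: 0.518 − 0.537 = -0.019.

-0.02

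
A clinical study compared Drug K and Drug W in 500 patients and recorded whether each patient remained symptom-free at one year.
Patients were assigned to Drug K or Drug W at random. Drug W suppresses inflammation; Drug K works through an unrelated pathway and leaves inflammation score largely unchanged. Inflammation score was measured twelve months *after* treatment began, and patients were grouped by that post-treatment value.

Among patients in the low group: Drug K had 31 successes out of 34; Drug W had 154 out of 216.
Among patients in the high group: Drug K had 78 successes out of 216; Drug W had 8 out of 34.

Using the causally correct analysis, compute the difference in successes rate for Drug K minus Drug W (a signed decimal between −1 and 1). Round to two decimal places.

-0.21

Drug K is higher inside every inflammation score stratum but Drug W is higher in aggregate. Whether to stratify depends on how inflammation score relates to the drug.
Inflammation score lies on the pathway drug → inflammation score → outcome, so adjusting for it blocks the indirect effect. For the total causal effect of drug, use the unadjusted pooled rates.
The causal difference is the pooled difference: 0.436 − 0.648 = -0.212.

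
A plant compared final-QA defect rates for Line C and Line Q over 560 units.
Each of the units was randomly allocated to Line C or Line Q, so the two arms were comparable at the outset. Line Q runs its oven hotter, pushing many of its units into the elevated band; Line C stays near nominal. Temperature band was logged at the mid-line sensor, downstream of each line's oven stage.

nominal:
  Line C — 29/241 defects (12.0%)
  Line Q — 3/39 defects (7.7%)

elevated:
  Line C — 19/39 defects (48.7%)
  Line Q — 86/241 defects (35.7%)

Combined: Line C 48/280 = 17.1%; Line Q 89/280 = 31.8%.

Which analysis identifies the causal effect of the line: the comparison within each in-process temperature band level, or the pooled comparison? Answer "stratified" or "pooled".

pooled

In-process temperature band is downstream of the line. One should not condition on a consequence of treatment, so the overall rates are the right comparison.
Pooled: Line C 17.1% vs Line Q 31.8%; Line C is lower overall.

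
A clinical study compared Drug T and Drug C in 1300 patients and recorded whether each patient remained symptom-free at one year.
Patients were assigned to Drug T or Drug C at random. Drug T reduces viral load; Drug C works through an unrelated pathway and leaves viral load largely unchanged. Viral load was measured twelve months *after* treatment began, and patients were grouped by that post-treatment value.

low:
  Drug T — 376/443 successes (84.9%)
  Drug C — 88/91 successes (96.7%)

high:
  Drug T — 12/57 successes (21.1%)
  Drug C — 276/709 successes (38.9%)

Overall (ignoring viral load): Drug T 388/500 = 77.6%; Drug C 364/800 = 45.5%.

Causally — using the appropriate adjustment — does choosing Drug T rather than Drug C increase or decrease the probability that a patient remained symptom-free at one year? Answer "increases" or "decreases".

Within every viral load level Drug C has the higher rate, yet pooled Drug T does — Simpson's reversal.
Viral load is downstream of the drug. One should not condition on a consequence of treatment, so the overall rates are the right comparison.
Pooled: Drug T 77.6% vs Drug C 45.5%; Drug T is higher overall.

increases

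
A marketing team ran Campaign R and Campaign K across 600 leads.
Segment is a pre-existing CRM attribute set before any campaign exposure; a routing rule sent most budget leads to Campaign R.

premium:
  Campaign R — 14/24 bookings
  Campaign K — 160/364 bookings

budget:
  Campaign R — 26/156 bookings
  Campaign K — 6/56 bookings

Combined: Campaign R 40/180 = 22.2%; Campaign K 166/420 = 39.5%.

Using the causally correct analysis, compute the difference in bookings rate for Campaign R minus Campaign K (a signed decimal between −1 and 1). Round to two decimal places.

+0.11

Campaign R is higher inside every customer segment stratum but Campaign K is higher in aggregate. Whether to stratify depends on how customer segment relates to the campaign.
Customer segment is set before the campaign has any effect — it is not caused by the campaign — and it independently drives the outcome. That makes it a confounder, so the causal comparison is within customer segment levels.
Adjusting over the population distribution of customer segment: 0.647·(0.583−0.440) + 0.353·(0.167−0.107) = +0.114.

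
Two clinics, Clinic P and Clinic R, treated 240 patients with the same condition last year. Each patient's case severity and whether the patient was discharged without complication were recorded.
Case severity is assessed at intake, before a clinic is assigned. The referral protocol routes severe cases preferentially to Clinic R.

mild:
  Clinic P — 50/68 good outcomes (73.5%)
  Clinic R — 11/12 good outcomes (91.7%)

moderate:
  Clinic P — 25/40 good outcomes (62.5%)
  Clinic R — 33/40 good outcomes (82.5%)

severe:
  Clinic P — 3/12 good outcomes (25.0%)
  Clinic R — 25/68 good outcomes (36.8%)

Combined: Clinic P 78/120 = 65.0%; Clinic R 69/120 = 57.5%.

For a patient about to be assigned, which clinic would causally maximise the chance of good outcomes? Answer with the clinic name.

Clinic R

The case severity-specific comparison favours Clinic R throughout, but the pooled figures favour Clinic P. The question is whether to condition on case severity.
Nothing the clinic does changes case severity; the imbalance is an allocation artefact. With case severity also predicting the outcome, the pooled figure is confounded, and the within-stratum comparison is the causal one.
Within each level — mild: 73.5% vs 91.7%; moderate: 62.5% vs 82.5%; severe: 25.0% vs 36.8% — Clinic R is higher every time.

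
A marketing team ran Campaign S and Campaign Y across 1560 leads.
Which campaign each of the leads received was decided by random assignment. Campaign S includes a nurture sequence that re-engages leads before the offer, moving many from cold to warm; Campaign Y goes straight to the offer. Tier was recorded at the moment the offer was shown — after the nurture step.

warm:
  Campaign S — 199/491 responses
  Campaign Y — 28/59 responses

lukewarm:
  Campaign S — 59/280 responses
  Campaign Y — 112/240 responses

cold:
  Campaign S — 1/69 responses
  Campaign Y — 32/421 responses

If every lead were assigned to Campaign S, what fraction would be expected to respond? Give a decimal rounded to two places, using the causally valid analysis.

Engagement tier lies on the pathway campaign → engagement tier → outcome, so adjusting for it blocks the indirect effect. For the total causal effect of campaign, use the unadjusted pooled rates.
So P(outcome | do(Campaign S)) is just the pooled rate for Campaign S: 259/840 = 0.308.

0.31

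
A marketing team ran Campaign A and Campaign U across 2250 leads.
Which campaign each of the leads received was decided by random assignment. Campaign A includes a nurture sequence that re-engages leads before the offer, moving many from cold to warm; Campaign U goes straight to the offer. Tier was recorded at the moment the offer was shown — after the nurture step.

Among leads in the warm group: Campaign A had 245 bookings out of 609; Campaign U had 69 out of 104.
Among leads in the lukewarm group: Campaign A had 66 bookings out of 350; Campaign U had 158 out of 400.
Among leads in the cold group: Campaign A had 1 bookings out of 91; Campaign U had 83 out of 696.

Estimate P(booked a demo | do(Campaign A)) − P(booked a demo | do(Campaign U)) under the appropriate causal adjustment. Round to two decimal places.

The engagement tier-specific comparison favours Campaign U throughout, but the pooled figures favour Campaign A. The question is whether to condition on engagement tier.
Engagement tier is downstream of the campaign. One should not condition on a consequence of treatment, so the overall rates are the right comparison.
The causal difference is the pooled difference: 0.297 − 0.258 = +0.039.

+0.04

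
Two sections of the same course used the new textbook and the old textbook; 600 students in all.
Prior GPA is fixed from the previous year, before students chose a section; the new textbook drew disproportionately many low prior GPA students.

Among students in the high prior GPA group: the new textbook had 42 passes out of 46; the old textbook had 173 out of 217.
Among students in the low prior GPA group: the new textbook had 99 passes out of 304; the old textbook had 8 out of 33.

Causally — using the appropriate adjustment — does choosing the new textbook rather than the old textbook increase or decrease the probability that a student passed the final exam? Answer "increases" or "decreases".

The prior GPA band-specific comparison favours the new textbook throughout, but the pooled figures favour the old textbook. The question is whether to condition on prior GPA band.
Prior GPA band is set before the teaching method has any effect — it is not caused by the teaching method — and it independently drives the outcome. That makes it a confounder, so the causal comparison is within prior GPA band levels.
Within each level — high prior GPA: 91.3% vs 79.7%; low prior GPA: 32.6% vs 24.2% — the new textbook is higher every time.

increases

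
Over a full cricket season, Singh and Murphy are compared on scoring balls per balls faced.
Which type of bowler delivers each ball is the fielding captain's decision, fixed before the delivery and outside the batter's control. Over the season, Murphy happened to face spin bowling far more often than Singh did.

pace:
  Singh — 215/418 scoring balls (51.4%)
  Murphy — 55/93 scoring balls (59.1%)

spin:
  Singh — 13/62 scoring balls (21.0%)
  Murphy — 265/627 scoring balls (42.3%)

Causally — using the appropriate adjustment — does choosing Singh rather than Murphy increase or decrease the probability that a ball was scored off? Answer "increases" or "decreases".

Bowling type is set before the player has any effect — it is not caused by the player — and it independently drives the outcome. That makes it a confounder, so the causal comparison is within bowling type levels.
Within each level — pace: 51.4% vs 59.1%; spin: 21.0% vs 42.3% — Murphy is higher every time.

decreases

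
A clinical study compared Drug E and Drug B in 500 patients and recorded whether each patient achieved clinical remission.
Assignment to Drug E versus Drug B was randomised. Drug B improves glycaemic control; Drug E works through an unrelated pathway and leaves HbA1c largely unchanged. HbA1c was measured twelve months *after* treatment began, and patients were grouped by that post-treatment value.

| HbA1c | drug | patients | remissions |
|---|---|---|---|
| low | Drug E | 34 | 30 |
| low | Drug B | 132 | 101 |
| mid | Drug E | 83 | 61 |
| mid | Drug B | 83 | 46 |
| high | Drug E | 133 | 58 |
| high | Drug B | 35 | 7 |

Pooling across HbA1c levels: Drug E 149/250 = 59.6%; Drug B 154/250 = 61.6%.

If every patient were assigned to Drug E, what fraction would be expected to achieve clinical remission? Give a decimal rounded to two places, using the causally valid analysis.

0.60

The HbA1c-specific comparison favours Drug E throughout, but the pooled figures favour Drug B. The question is whether to condition on HbA1c.
Because the drug influences HbA1c, HbA1c is a post-treatment mediator, not a confounder. Stratifying on it would bias the estimate; the causal effect is the crude pooled difference.
So P(outcome | do(Drug E)) is just the pooled rate for Drug E: 149/250 = 0.596.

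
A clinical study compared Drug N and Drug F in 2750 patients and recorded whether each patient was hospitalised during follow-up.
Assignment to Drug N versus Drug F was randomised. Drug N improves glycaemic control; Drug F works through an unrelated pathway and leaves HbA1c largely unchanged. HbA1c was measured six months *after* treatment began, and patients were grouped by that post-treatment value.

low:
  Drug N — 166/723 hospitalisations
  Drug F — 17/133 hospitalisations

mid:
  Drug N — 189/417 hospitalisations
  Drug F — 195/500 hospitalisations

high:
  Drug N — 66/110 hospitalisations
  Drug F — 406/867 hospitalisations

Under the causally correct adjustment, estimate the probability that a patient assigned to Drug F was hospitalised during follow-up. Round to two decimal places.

HbA1c is recorded after the drug and is itself shifted by it — it sits on the causal path from drug to outcome. Conditioning on a mediator would strip out part of the effect we want; the pooled comparison gives the total causal effect.
So P(outcome | do(Drug F)) is just the pooled rate for Drug F: 618/1500 = 0.412.

0.41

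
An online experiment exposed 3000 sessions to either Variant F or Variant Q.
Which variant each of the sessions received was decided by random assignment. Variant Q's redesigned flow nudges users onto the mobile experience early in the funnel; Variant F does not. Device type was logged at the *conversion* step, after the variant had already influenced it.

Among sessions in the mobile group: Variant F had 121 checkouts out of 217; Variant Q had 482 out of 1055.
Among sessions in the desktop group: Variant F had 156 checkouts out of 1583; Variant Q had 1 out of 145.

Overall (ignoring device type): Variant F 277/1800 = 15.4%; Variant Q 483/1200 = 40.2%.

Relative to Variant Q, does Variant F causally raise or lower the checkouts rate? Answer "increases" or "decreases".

The stratified and pooled comparisons disagree (Variant F wins within each device type; Variant Q wins overall), so the answer turns on the causal role of device type.
Because the variant influences device type, device type is a post-treatment mediator, not a confounder. Stratifying on it would bias the estimate; the causal effect is the crude pooled difference.
Pooled: Variant F 15.4% vs Variant Q 40.2%; Variant Q is higher overall.

decreases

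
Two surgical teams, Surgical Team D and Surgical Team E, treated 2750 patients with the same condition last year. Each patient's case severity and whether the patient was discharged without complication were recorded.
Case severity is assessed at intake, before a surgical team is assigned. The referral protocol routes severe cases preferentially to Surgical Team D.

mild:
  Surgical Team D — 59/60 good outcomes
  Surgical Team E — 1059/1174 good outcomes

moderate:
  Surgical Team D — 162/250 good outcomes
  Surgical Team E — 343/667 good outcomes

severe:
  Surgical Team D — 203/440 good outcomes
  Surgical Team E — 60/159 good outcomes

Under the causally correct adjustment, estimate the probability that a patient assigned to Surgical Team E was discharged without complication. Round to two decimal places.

Here case severity is a common cause — it drives both which surgical team a case falls under and the outcome. The crude comparison mixes populations; the stratum-specific rates are the causally relevant ones.
Standardising Surgical Team E to the population case severity mix: 0.449·1059/1174 + 0.333·343/667 + 0.218·60/159 = 0.658.

0.66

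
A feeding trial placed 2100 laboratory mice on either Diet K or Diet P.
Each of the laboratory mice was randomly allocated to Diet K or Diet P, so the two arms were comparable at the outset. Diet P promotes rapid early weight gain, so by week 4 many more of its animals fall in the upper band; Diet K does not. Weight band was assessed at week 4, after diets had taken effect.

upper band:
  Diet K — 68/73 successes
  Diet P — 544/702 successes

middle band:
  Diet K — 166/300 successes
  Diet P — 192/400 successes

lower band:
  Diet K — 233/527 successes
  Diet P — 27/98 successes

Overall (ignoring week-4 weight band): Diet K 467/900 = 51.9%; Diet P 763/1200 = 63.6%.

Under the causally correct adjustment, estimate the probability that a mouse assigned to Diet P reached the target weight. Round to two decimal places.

The stratified and pooled comparisons disagree (Diet K wins within each week-4 weight band; Diet P wins overall), so the answer turns on the causal role of week-4 weight band.
Week-4 weight band is recorded after the diet and is itself shifted by it — it sits on the causal path from diet to outcome. Conditioning on a mediator would strip out part of the effect we want; the pooled comparison gives the total causal effect.
So P(outcome | do(Diet P)) is just the pooled rate for Diet P: 763/1200 = 0.636.

0.64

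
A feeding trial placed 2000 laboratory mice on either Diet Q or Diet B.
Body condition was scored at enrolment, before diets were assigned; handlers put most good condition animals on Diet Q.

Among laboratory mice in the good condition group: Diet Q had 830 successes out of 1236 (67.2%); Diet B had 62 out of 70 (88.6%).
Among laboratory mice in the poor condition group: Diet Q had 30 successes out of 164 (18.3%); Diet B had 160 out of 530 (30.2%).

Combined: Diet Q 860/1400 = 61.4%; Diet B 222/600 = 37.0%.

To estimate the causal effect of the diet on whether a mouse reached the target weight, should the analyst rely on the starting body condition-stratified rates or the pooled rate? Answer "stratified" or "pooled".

Nothing the diet does changes starting body condition; the imbalance is an allocation artefact. With starting body condition also predicting the outcome, the pooled figure is confounded, and the within-stratum comparison is the causal one.
Within each level — good condition: 67.2% vs 88.6%; poor condition: 18.3% vs 30.2% — Diet B is higher every time.

stratified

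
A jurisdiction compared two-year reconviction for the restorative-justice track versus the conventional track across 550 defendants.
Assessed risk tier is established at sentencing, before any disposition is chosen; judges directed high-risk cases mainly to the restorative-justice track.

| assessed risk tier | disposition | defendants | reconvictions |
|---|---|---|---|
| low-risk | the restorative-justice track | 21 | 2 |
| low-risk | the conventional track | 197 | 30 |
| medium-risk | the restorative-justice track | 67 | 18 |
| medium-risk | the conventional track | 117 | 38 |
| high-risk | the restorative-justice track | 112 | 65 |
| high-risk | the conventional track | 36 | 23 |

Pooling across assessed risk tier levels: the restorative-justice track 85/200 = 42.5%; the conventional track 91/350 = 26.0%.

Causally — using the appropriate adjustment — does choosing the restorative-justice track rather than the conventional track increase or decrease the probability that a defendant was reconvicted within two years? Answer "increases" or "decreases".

Assessed risk tier is set before the disposition has any effect — it is not caused by the disposition — and it independently drives the outcome. That makes it a confounder, so the causal comparison is within assessed risk tier levels.
Within each level — low-risk: 9.5% vs 15.2%; medium-risk: 26.9% vs 32.5%; high-risk: 58.0% vs 63.9% — the restorative-justice track is lower every time.

decreases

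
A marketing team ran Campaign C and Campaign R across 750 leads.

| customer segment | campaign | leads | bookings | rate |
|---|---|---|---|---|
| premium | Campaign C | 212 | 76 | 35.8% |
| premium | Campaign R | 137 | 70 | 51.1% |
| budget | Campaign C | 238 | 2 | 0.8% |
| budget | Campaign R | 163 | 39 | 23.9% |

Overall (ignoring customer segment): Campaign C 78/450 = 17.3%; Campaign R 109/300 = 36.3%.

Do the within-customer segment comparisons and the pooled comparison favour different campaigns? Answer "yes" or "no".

no

Within each customer segment level (premium 35.8% vs 51.1%; budget 0.8% vs 23.9%), Campaign R has the higher rate every time. Pooled: 17.3% vs 36.3% — Campaign R has the higher rate overall. They agree.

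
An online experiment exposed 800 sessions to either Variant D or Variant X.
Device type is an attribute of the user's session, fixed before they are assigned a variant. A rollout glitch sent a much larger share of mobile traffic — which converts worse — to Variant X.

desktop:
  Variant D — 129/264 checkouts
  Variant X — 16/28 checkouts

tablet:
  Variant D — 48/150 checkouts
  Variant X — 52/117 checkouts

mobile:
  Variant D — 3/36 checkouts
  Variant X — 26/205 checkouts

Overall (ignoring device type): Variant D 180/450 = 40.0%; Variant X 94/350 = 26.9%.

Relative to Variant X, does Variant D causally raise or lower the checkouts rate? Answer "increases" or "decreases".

decreases

Within every device type level Variant X has the higher rate, yet pooled Variant D does — Simpson's reversal.
Device type satisfies the back-door criterion: it is not a descendant of the variant, and it blocks the spurious path from variant to outcome. Adjusting for it (i.e., using the within-device type rates) gives the causal effect.
Within each level — desktop: 48.9% vs 57.1%; tablet: 32.0% vs 44.4%; mobile: 8.3% vs 12.7% — Variant X is higher every time.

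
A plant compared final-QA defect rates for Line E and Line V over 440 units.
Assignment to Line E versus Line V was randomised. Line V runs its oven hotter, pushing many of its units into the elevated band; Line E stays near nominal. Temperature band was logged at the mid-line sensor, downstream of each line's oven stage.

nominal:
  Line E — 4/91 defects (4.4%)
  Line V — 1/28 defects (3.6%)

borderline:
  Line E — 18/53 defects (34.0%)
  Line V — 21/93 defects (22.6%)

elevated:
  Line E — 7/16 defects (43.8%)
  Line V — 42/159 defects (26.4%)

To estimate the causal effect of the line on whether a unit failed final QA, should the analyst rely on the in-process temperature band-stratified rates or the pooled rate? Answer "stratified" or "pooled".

pooled

Stratifying would compare lines among units the lines themselves sorted into in-process temperature band groups — a form of selection on an intermediate. The unconditioned pooled rates give the total causal effect.
Pooled: Line E 18.1% vs Line V 22.9%; Line E is lower overall.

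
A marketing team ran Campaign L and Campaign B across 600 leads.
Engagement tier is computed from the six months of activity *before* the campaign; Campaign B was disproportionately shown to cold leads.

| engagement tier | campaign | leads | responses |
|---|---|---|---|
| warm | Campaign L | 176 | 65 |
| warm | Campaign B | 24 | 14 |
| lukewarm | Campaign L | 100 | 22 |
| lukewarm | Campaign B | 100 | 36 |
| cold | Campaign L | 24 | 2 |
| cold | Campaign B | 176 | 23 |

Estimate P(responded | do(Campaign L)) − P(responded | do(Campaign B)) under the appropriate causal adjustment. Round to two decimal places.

-0.13

Nothing the campaign does changes engagement tier; the imbalance is an allocation artefact. With engagement tier also predicting the outcome, the pooled figure is confounded, and the within-stratum comparison is the causal one.
Adjusting over the population distribution of engagement tier: 0.333·(0.369−0.583) + 0.333·(0.220−0.360) + 0.333·(0.083−0.131) = -0.134.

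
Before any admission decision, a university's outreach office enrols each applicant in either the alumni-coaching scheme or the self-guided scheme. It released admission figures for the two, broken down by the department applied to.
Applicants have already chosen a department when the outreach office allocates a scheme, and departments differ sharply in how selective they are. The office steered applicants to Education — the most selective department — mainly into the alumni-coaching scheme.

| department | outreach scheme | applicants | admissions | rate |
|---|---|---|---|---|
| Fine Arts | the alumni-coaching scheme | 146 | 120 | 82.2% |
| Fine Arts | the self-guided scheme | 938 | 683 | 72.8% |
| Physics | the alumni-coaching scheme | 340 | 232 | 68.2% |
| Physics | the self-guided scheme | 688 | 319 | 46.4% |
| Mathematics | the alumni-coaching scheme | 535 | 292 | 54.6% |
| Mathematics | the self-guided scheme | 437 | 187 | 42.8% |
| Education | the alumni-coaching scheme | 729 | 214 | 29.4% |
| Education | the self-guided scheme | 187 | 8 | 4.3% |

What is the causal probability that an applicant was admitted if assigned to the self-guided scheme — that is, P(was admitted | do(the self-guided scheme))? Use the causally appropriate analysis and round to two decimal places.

Within every department level the alumni-coaching scheme has the higher rate, yet pooled the self-guided scheme does — Simpson's reversal.
Department is set before the outreach scheme has any effect — it is not caused by the outreach scheme — and it independently drives the outcome. That makes it a confounder, so the causal comparison is within department levels.
Standardising the self-guided scheme to the population department mix: 0.271·683/938 + 0.257·319/688 + 0.243·187/437 + 0.229·8/187 = 0.430.

0.43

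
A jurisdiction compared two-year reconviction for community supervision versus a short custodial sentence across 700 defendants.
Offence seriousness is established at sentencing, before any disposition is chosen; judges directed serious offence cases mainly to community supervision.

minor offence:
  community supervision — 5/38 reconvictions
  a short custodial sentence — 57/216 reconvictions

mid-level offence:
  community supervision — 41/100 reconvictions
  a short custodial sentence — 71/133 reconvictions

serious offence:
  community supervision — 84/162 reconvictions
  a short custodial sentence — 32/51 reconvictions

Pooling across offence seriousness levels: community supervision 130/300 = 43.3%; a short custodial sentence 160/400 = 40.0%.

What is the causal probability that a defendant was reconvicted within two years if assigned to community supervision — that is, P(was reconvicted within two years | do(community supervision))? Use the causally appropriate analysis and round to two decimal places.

community supervision is lower inside every offence seriousness stratum but a short custodial sentence is lower in aggregate. Whether to stratify depends on how offence seriousness relates to the disposition.
Offence seriousness is set before the disposition has any effect — it is not caused by the disposition — and it independently drives the outcome. That makes it a confounder, so the causal comparison is within offence seriousness levels.
Standardising community supervision to the population offence seriousness mix: 0.363·5/38 + 0.333·41/100 + 0.304·84/162 = 0.342.

0.34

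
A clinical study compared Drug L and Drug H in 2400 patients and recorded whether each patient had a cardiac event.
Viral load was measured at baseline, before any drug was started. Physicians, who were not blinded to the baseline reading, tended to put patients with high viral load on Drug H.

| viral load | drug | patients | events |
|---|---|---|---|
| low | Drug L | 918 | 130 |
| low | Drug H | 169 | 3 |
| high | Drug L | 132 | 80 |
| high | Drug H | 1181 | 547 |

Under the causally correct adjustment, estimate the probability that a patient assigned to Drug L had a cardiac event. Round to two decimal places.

0.40

Within every viral load level Drug H has the lower rate, yet pooled Drug L does — Simpson's reversal.
Here viral load is a common cause — it drives both which drug a case falls under and the outcome. The crude comparison mixes populations; the stratum-specific rates are the causally relevant ones.
Standardising Drug L to the population viral load mix: 0.453·130/918 + 0.547·80/132 = 0.396.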